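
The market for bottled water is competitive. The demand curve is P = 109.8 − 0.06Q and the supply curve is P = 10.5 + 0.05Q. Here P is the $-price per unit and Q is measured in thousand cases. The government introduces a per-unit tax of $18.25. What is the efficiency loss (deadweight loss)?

$1513.92 thousand

Competitive equilibrium: 109.8 − 0.06Q = 10.5 + 0.05Q → Q* = 902.7273, P* = 55.6364.
With the tax, the buyer price exceeds the seller price by 18.25: (109.8 − 0.06Q) − (10.5 + 0.05Q) = 18.25 → Q' = 736.8182.
ΔQ = 902.7273 − 736.8182 = 165.9091; the wedge equals the tax, 18.25.
The triangle = ½ × 165.9091 × 18.25 = $1513.92 thousand.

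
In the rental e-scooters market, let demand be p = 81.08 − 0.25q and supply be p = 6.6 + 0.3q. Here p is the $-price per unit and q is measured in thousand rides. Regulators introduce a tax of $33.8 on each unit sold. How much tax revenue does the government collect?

$2499.97 thousand

Competitive equilibrium: 81.08 − 0.25q = 6.6 + 0.3q → q* = 135.4182, p* = 47.2255.
With the tax, the buyer price exceeds the seller price by 33.8: (81.08 − 0.25q) − (6.6 + 0.3q) = 33.8 → q' = 73.9636.
Tax revenue = 33.8 × 73.9636 = $2499.97 thousand.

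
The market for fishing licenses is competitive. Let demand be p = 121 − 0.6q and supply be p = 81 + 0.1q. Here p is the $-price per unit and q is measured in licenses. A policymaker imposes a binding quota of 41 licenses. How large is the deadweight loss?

$91.21

Competitive equilibrium: 121 − 0.6q = 81 + 0.1q → q* = 57.1429, p* = 86.7143.
At q = 41: demand price = 121 − 0.6·41 = 96.4; supply price = 81 + 0.1·41 = 85.1.
Δq = 57.1429 − 41 = 16.1429; wedge = 96.4 − 85.1 = 11.3.
Welfare loss = ½ × 16.1429 × 11.3 = $91.21.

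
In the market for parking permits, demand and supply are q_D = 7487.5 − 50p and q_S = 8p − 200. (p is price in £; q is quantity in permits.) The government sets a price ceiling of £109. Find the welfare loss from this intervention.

In inverse form: demand p = 149.75 − 0.02q, supply p = 25 + 0.125q.
Competitive equilibrium: 149.75 − 0.02q = 25 + 0.125q → q* = 860.3448, p* = 132.5431.
At the ceiling p = 109, quantity supplied = (109 − 25)/0.125 = 672.
Willingness to pay at q' = 672: 149.75 − 0.02·672 = 136.31.
Δq = 860.3448 − 672 = 188.3448; wedge = 136.31 − 109 = 27.31.
The triangle = ½ × 188.3448 × 27.31 = £2571.85.

£2571.85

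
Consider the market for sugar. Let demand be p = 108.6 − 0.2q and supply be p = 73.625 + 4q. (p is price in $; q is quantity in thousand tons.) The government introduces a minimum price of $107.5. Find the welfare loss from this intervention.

$16.79 thousand

Competitive equilibrium: 108.6 − 0.2q = 73.625 + 4q → q* = 8.3274, p* = 106.9345.
At the floor p = 107.5, quantity demanded = (108.6 − 107.5)/0.2 = 5.5.
Sellers' marginal cost at q' = 5.5: 73.625 + 4·5.5 = 95.625.
Δq = 8.3274 − 5.5 = 2.8274; wedge = 107.5 − 95.625 = 11.875.
Welfare loss = ½ × 2.8274 × 11.875 = $16.79 thousand.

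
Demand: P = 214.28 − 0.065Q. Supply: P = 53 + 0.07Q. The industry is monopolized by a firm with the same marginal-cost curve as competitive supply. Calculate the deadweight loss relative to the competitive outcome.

10175.69

Competitive equilibrium: 214.28 − 0.065Q = 53 + 0.07Q → Q* = 1194.6667, P* = 136.6267.
Marginal revenue: MR = 214.28 − 0.13Q. Set MR = MC: 214.28 − 0.13Q = 53 + 0.07Q → Q_m = 806.4.
Price P_m = 214.28 − 0.065·806.4 = 161.864; MC(Q_m) = 53 + 0.07·806.4 = 109.448.
Competitive Q* = 1194.6667, so ΔQ = 388.2667; wedge = 161.864 − 109.448 = 52.416.
Deadweight loss = ½ × 388.2667 × 52.416 = 10175.69.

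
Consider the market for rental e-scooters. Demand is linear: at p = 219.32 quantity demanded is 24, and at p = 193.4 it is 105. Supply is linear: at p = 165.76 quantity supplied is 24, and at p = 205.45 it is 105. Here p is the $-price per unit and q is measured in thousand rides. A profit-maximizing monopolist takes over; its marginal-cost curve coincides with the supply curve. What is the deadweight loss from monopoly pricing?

Demand slope = (193.4 − 219.32)/(105 − 24) = −0.32, so p = 227 − 0.32q.
Supply slope = (205.45 − 165.76)/(105 − 24) = 0.49, so p = 154 + 0.49q.
Competitive equilibrium: 227 − 0.32q = 154 + 0.49q → q* = 90.1235, p* = 198.1605.
Marginal revenue: MR = 227 − 0.64q. Set MR = MC: 227 − 0.64q = 154 + 0.49q → q_m = 64.6018.
Price p_m = 227 − 0.32·64.6018 = 206.3274; MC(q_m) = 154 + 0.49·64.6018 = 185.6549.
Competitive q* = 90.1235, so Δq = 25.5217; wedge = 206.3274 − 185.6549 = 20.6725.
Welfare loss = ½ × 25.5217 × 20.6725 = $263.80 thousand.

$263.80 thousand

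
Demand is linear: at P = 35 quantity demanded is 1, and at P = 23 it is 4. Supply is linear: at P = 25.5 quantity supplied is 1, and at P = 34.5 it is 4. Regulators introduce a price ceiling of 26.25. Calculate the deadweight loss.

Demand slope = (23 − 35)/(4 − 1) = −4, so P = 39 − 4Q.
Supply slope = (34.5 − 25.5)/(4 − 1) = 3, so P = 22.5 + 3Q.
Competitive equilibrium: 39 − 4Q = 22.5 + 3Q → Q* = 2.3571, P* = 29.5714.
At the ceiling P = 26.25, quantity supplied = (26.25 − 22.5)/3 = 1.25.
Willingness to pay at Q' = 1.25: 39 − 4·1.25 = 34.
ΔQ = 2.3571 − 1.25 = 1.1071; wedge = 34 − 26.25 = 7.75.
DWL = ½ × 1.1071 × 7.75 = 4.29.

4.29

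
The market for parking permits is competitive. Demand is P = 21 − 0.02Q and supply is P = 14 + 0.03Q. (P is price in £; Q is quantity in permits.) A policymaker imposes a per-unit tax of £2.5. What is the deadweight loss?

£62.50

Competitive equilibrium: 21 − 0.02Q = 14 + 0.03Q → Q* = 140, P* = 18.2.
With the tax, the buyer price exceeds the seller price by 2.5: (21 − 0.02Q) − (14 + 0.03Q) = 2.5 → Q' = 90.
ΔQ = 140 − 90 = 50; the wedge equals the tax, 2.5.
The triangle = ½ × 50 × 2.5 = £62.50.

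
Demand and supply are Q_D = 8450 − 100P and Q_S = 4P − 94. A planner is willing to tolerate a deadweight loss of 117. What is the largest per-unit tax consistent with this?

In inverse form: demand P = 84.5 − 0.01Q, supply P = 23.5 + 0.25Q.
Competitive equilibrium: 84.5 − 0.01Q = 23.5 + 0.25Q → Q* = 234.6154, P* = 82.1538.
A tax t gives ΔQ = t/0.26 and wedge t, so DWL = t²/0.52.
t²/0.52 = 117 → t² = 60.84 → t = 7.8.

7.8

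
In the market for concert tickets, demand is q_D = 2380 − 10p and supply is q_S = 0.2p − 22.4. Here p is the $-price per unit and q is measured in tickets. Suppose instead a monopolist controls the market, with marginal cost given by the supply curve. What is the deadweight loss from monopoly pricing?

In inverse form: demand p = 238 − 0.1q, supply p = 112 + 5q.
Competitive equilibrium: 238 − 0.1q = 112 + 5q → q* = 24.7059, p* = 235.5294.
Marginal revenue: MR = 238 − 0.2q. Set MR = MC: 238 − 0.2q = 112 + 5q → q_m = 24.2308.
Price p_m = 238 − 0.1·24.2308 = 235.5769; MC(q_m) = 112 + 5·24.2308 = 233.154.
Competitive q* = 24.7059, so Δq = 0.4751; wedge = 235.5769 − 233.154 = 2.4229.
Deadweight loss = ½ × 0.4751 × 2.4229 = $0.58.

$0.58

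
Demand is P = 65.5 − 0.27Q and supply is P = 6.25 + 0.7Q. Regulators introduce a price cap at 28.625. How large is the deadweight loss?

411.22

Competitive equilibrium: 65.5 − 0.27Q = 6.25 + 0.7Q → Q* = 61.0825, P* = 49.0077.
At the ceiling P = 28.625, quantity supplied = (28.625 − 6.25)/0.7 = 31.9643.
Willingness to pay at Q' = 31.9643: 65.5 − 0.27·31.9643 = 56.8696.
ΔQ = 61.0825 − 31.9643 = 29.1182; wedge = 56.8696 − 28.625 = 28.2446.
The triangle = ½ × 29.1182 × 28.2446 = 411.22.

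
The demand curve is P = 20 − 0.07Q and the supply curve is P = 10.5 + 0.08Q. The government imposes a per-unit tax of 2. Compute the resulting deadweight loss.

Competitive equilibrium: 20 − 0.07Q = 10.5 + 0.08Q → Q* = 63.3333, P* = 15.5667.
With the tax, the buyer price exceeds the seller price by 2: (20 − 0.07Q) − (10.5 + 0.08Q) = 2 → Q' = 50.
ΔQ = 63.3333 − 50 = 13.3333; the wedge equals the tax, 2.
Welfare loss = ½ × 13.3333 × 2 = 13.33.

13.33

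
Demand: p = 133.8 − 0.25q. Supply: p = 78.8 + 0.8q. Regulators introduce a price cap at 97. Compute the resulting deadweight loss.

Competitive equilibrium: 133.8 − 0.25q = 78.8 + 0.8q → q* = 52.381, p* = 120.7048.
At the ceiling p = 97, quantity supplied = (97 − 78.8)/0.8 = 22.75.
Willingness to pay at q' = 22.75: 133.8 − 0.25·22.75 = 128.1125.
Δq = 52.381 − 22.75 = 29.631; wedge = 128.1125 − 97 = 31.1125.
DWL = ½ × 29.631 × 31.1125 = 460.95.

460.95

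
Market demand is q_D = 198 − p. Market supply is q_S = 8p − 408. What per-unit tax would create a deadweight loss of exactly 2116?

69

In inverse form: demand p = 198 − q, supply p = 51 + 0.125q.
Competitive equilibrium: 198 − q = 51 + 0.125q → q* = 130.6667, p* = 67.3333.
A tax t gives Δq = t/1.125 and wedge t, so DWL = t²/2.25.
t²/2.25 = 2116 → t² = 4761 → t = 69.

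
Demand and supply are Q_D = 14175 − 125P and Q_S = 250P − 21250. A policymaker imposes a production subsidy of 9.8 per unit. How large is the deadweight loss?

In inverse form: demand P = 113.4 − 0.008Q, supply P = 85 + 0.004Q.
Competitive equilibrium: 113.4 − 0.008Q = 85 + 0.004Q → Q* = 2366.6667, P* = 94.4667.
The subsidy lowers effective supply by 9.8: P = 75.2 + 0.004Q.
New quantity: 113.4 − 0.008Q = 75.2 + 0.004Q → Q' = 3183.3333.
Overproduction ΔQ = 3183.3333 − 2366.6667 = 816.6666; wedge = subsidy = 9.8.
The triangle = ½ × 816.6666 × 9.8 = 4001.67.

4001.67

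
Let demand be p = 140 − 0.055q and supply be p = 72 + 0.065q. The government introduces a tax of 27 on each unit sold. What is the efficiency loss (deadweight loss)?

3037.50

Competitive equilibrium: 140 − 0.055q = 72 + 0.065q → q* = 566.6667, p* = 108.8333.
With the tax, the buyer price exceeds the seller price by 27: (140 − 0.055q) − (72 + 0.065q) = 27 → q' = 341.6667.
Δq = 566.6667 − 341.6667 = 225; the wedge equals the tax, 27.
The triangle = ½ × 225 × 27 = 3037.50.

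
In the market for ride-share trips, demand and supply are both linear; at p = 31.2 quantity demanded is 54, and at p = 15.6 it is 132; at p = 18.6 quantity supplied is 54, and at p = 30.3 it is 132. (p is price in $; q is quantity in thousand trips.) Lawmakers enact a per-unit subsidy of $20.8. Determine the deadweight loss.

Demand slope = (15.6 − 31.2)/(132 − 54) = −0.2, so p = 42 − 0.2q.
Supply slope = (30.3 − 18.6)/(132 − 54) = 0.15, so p = 10.5 + 0.15q.
Competitive equilibrium: 42 − 0.2q = 10.5 + 0.15q → q* = 90, p* = 24.
The subsidy lowers effective supply by 20.8: p = 0.15q − 10.3.
New quantity: 42 − 0.2q = 0.15q − 10.3 → q' = 149.4286.
Overproduction Δq = 149.4286 − 90 = 59.4286; wedge = subsidy = 20.8.
The triangle = ½ × 59.4286 × 20.8 = $618.06 thousand.

$618.06 thousand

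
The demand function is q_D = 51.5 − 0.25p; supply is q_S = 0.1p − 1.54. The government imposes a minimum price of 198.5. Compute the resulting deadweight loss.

In inverse form: demand p = 206 − 4q, supply p = 15.4 + 10q.
Competitive equilibrium: 206 − 4q = 15.4 + 10q → q* = 13.6143, p* = 151.5429.
At the floor p = 198.5, quantity demanded = (206 − 198.5)/4 = 1.875.
Sellers' marginal cost at q' = 1.875: 15.4 + 10·1.875 = 34.15.
Δq = 13.6143 − 1.875 = 11.7393; wedge = 198.5 − 34.15 = 164.35.
The triangle = ½ × 11.7393 × 164.35 = 964.68.

964.68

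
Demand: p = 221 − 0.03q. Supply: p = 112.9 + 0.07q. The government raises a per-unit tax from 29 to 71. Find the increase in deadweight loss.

21000

Competitive equilibrium: 221 − 0.03q = 112.9 + 0.07q → q* = 1081, p* = 188.57.
For a per-unit tax t: Δq = t/0.1, so DWL = ½·t·(t/0.1) = t²/0.2.
At t = 29: DWL = 4205. At t = 71: DWL = 25205.
Increase = 25205 − 4205 = 21000.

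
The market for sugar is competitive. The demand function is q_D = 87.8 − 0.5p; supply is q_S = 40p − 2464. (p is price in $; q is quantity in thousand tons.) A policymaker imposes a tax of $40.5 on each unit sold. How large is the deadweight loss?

$405 thousand

In inverse form: demand p = 175.6 − 2q, supply p = 61.6 + 0.025q.
Competitive equilibrium: 175.6 − 2q = 61.6 + 0.025q → q* = 56.2963, p* = 63.0074.
With the tax, the buyer price exceeds the seller price by 40.5: (175.6 − 2q) − (61.6 + 0.025q) = 40.5 → q' = 36.2963.
Δq = 56.2963 − 36.2963 = 20; the wedge equals the tax, 40.5.
Welfare loss = ½ × 20 × 40.5 = $405 thousand.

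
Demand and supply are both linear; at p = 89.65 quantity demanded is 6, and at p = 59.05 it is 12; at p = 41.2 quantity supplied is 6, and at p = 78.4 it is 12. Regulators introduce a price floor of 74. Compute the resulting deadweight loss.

8.40

Demand slope = (59.05 − 89.65)/(12 − 6) = −5.1, so p = 120.25 − 5.1q.
Supply slope = (78.4 − 41.2)/(12 − 6) = 6.2, so p = 4 + 6.2q.
Competitive equilibrium: 120.25 − 5.1q = 4 + 6.2q → q* = 10.2876, p* = 67.7832.
At the floor p = 74, quantity demanded = (120.25 − 74)/5.1 = 9.0686.
Sellers' marginal cost at q' = 9.0686: 4 + 6.2·9.0686 = 60.2253.
Δq = 10.2876 − 9.0686 = 1.219; wedge = 74 − 60.2253 = 13.7747.
Deadweight loss = ½ × 1.219 × 13.7747 = 8.40.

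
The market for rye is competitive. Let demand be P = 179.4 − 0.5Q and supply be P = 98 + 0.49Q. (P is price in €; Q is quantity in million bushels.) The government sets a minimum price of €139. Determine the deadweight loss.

€1 million

Competitive equilibrium: 179.4 − 0.5Q = 98 + 0.49Q → Q* = 82.2222, P* = 138.2889.
At the floor P = 139, quantity demanded = (179.4 − 139)/0.5 = 80.8.
Sellers' marginal cost at Q' = 80.8: 98 + 0.49·80.8 = 137.592.
ΔQ = 82.2222 − 80.8 = 1.4222; wedge = 139 − 137.592 = 1.408.
DWL = ½ × 1.4222 × 1.408 = €1 million.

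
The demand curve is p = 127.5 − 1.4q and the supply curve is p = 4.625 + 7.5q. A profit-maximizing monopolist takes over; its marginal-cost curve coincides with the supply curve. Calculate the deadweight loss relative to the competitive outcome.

15.67

Competitive equilibrium: 127.5 − 1.4q = 4.625 + 7.5q → q* = 13.8062, p* = 108.1713.
Marginal revenue: MR = 127.5 − 2.8q. Set MR = MC: 127.5 − 2.8q = 4.625 + 7.5q → q_m = 11.9296.
Price p_m = 127.5 − 1.4·11.9296 = 110.7986; MC(q_m) = 4.625 + 7.5·11.9296 = 94.097.
Competitive q* = 13.8062, so Δq = 1.8766; wedge = 110.7986 − 94.097 = 16.7016.
DWL = ½ × 1.8766 × 16.7016 = 15.67.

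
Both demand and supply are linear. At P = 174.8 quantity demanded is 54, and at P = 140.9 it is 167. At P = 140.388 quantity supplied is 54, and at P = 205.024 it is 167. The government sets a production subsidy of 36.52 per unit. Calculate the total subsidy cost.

Demand slope = (140.9 − 174.8)/(167 − 54) = −0.3, so P = 191 − 0.3Q.
Supply slope = (205.024 − 140.388)/(167 − 54) = 0.572, so P = 109.5 + 0.572Q.
Competitive equilibrium: 191 − 0.3Q = 109.5 + 0.572Q → Q* = 93.4633, P* = 162.961.
The subsidy lowers effective supply by 36.52: P = 72.98 + 0.572Q.
New quantity: 191 − 0.3Q = 72.98 + 0.572Q → Q' = 135.344.
Total subsidy cost = 36.52 × 135.344 = 4942.76.

4942.76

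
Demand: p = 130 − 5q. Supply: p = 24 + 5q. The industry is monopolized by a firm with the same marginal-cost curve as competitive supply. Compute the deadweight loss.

62.42

Competitive equilibrium: 130 − 5q = 24 + 5q → q* = 10.6, p* = 77.
Marginal revenue: MR = 130 − 10q. Set MR = MC: 130 − 10q = 24 + 5q → q_m = 7.0667.
Price p_m = 130 − 5·7.0667 = 94.6665; MC(q_m) = 24 + 5·7.0667 = 59.3335.
Competitive q* = 10.6, so Δq = 3.5333; wedge = 94.6665 − 59.3335 = 35.333.
Deadweight loss = ½ × 3.5333 × 35.333 = 62.42.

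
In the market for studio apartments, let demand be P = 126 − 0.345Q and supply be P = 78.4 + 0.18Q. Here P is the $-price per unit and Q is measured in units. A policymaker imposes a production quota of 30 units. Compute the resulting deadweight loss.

Competitive equilibrium: 126 − 0.345Q = 78.4 + 0.18Q → Q* = 90.6667, P* = 94.72.
At Q = 30: demand price = 126 − 0.345·30 = 115.65; supply price = 78.4 + 0.18·30 = 83.8.
ΔQ = 90.6667 − 30 = 60.6667; wedge = 115.65 − 83.8 = 31.85.
DWL = ½ × 60.6667 × 31.85 = $966.12.

$966.12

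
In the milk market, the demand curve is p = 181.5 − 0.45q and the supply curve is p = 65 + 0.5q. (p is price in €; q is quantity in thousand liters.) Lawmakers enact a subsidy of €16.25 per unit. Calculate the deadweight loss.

€138.98 thousand

Competitive equilibrium: 181.5 − 0.45q = 65 + 0.5q → q* = 122.6316, p* = 126.3158.
The subsidy lowers effective supply by 16.25: p = 48.75 + 0.5q.
New quantity: 181.5 − 0.45q = 48.75 + 0.5q → q' = 139.7368.
Overproduction Δq = 139.7368 − 122.6316 = 17.1052; wedge = subsidy = 16.25.
The triangle = ½ × 17.1052 × 16.25 = €138.98 thousand.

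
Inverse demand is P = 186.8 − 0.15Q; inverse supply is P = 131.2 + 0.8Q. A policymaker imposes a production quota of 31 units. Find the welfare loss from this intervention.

Competitive equilibrium: 186.8 − 0.15Q = 131.2 + 0.8Q → Q* = 58.5263, P* = 178.0211.
At Q = 31: demand price = 186.8 − 0.15·31 = 182.15; supply price = 131.2 + 0.8·31 = 156.
ΔQ = 58.5263 − 31 = 27.5263; wedge = 182.15 − 156 = 26.15.
The triangle = ½ × 27.5263 × 26.15 = 359.91.

359.91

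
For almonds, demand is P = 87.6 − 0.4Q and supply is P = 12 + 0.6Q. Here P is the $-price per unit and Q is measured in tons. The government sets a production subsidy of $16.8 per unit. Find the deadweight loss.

Competitive equilibrium: 87.6 − 0.4Q = 12 + 0.6Q → Q* = 75.6, P* = 57.36.
The subsidy lowers effective supply by 16.8: P = 0.6Q − 4.8.
New quantity: 87.6 − 0.4Q = 0.6Q − 4.8 → Q' = 92.4.
Overproduction ΔQ = 92.4 − 75.6 = 16.8; wedge = subsidy = 16.8.
DWL = ½ × 16.8 × 16.8 = $141.12.

$141.12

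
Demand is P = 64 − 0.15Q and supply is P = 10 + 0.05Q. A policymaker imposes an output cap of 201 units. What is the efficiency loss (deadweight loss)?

Competitive equilibrium: 64 − 0.15Q = 10 + 0.05Q → Q* = 270, P* = 23.5.
At Q = 201: demand price = 64 − 0.15·201 = 33.85; supply price = 10 + 0.05·201 = 20.05.
ΔQ = 270 − 201 = 69; wedge = 33.85 − 20.05 = 13.8.
Deadweight loss = ½ × 69 × 13.8 = 476.10.

476.10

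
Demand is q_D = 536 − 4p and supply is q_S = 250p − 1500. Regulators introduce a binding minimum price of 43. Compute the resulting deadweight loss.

In inverse form: demand p = 134 − 0.25q, supply p = 6 + 0.004q.
Competitive equilibrium: 134 − 0.25q = 6 + 0.004q → q* = 503.937, p* = 8.0157.
At the floor p = 43, quantity demanded = (134 − 43)/0.25 = 364.
Sellers' marginal cost at q' = 364: 6 + 0.004·364 = 7.456.
Δq = 503.937 − 364 = 139.937; wedge = 43 − 7.456 = 35.544.
The triangle = ½ × 139.937 × 35.544 = 2486.96.

2486.96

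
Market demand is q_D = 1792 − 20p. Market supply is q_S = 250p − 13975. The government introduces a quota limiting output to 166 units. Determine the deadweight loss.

5665.46

In inverse form: demand p = 89.6 − 0.05q, supply p = 55.9 + 0.004q.
Competitive equilibrium: 89.6 − 0.05q = 55.9 + 0.004q → q* = 624.0741, p* = 58.3963.
At q = 166: demand price = 89.6 − 0.05·166 = 81.3; supply price = 55.9 + 0.004·166 = 56.564.
Δq = 624.0741 − 166 = 458.0741; wedge = 81.3 − 56.564 = 24.736.
The triangle = ½ × 458.0741 × 24.736 = 5665.46.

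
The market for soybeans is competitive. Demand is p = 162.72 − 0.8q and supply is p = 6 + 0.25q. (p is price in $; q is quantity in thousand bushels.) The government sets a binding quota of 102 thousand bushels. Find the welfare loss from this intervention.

Competitive equilibrium: 162.72 − 0.8q = 6 + 0.25q → q* = 149.2571, p* = 43.3143.
At q = 102: demand price = 162.72 − 0.8·102 = 81.12; supply price = 6 + 0.25·102 = 31.5.
Δq = 149.2571 − 102 = 47.2571; wedge = 81.12 − 31.5 = 49.62.
Welfare loss = ½ × 47.2571 × 49.62 = $1172.45 thousand.

$1172.45 thousand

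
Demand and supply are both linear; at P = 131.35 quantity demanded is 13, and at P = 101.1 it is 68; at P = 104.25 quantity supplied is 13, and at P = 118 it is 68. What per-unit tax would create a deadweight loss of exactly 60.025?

9.8

Demand slope = (101.1 − 131.35)/(68 − 13) = −0.55, so P = 138.5 − 0.55Q.
Supply slope = (118 − 104.25)/(68 − 13) = 0.25, so P = 101 + 0.25Q.
Competitive equilibrium: 138.5 − 0.55Q = 101 + 0.25Q → Q* = 46.875, P* = 112.7188.
A tax t gives ΔQ = t/0.8 and wedge t, so DWL = t²/1.6.
t²/1.6 = 60.025 → t² = 96.04 → t = 9.8.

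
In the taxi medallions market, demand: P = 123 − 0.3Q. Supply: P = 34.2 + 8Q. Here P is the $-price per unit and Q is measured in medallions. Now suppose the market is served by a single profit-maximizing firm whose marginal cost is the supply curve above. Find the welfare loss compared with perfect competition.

Competitive equilibrium: 123 − 0.3Q = 34.2 + 8Q → Q* = 10.6988, P* = 119.7904.
Marginal revenue: MR = 123 − 0.6Q. Set MR = MC: 123 − 0.6Q = 34.2 + 8Q → Q_m = 10.3256.
Price P_m = 123 − 0.3·10.3256 = 119.9023; MC(Q_m) = 34.2 + 8·10.3256 = 116.8048.
Competitive Q* = 10.6988, so ΔQ = 0.3732; wedge = 119.9023 − 116.8048 = 3.0975.
Deadweight loss = ½ × 0.3732 × 3.0975 = $0.58.

$0.58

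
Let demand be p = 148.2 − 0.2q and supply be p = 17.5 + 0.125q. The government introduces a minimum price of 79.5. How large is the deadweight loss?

559.04

Competitive equilibrium: 148.2 − 0.2q = 17.5 + 0.125q → q* = 402.1538, p* = 67.7692.
At the floor p = 79.5, quantity demanded = (148.2 − 79.5)/0.2 = 343.5.
Sellers' marginal cost at q' = 343.5: 17.5 + 0.125·343.5 = 60.4375.
Δq = 402.1538 − 343.5 = 58.6538; wedge = 79.5 − 60.4375 = 19.0625.
Welfare loss = ½ × 58.6538 × 19.0625 = 559.04.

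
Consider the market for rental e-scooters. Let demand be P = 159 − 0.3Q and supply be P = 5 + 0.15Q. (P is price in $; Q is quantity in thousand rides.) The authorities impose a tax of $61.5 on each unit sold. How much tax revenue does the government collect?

Competitive equilibrium: 159 − 0.3Q = 5 + 0.15Q → Q* = 342.2222, P* = 56.3333.
With the tax, the buyer price exceeds the seller price by 61.5: (159 − 0.3Q) − (5 + 0.15Q) = 61.5 → Q' = 205.5556.
Tax revenue = 61.5 × 205.5556 = $12641.67 thousand.

$12641.67 thousand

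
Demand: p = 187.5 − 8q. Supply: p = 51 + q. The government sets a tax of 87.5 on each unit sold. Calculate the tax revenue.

Competitive equilibrium: 187.5 − 8q = 51 + q → q* = 15.1667, p* = 66.1667.
With the tax, the buyer price exceeds the seller price by 87.5: (187.5 − 8q) − (51 + q) = 87.5 → q' = 5.4444.
Tax revenue = 87.5 × 5.4444 = 476.39.

476.39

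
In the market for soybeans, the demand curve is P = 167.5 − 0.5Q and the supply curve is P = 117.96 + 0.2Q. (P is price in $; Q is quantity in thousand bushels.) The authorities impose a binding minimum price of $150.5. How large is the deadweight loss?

Competitive equilibrium: 167.5 − 0.5Q = 117.96 + 0.2Q → Q* = 70.7714, P* = 132.1143.
At the floor P = 150.5, quantity demanded = (167.5 − 150.5)/0.5 = 34.
Sellers' marginal cost at Q' = 34: 117.96 + 0.2·34 = 124.76.
ΔQ = 70.7714 − 34 = 36.7714; wedge = 150.5 − 124.76 = 25.74.
The triangle = ½ × 36.7714 × 25.74 = $473.25 thousand.

$473.25 thousand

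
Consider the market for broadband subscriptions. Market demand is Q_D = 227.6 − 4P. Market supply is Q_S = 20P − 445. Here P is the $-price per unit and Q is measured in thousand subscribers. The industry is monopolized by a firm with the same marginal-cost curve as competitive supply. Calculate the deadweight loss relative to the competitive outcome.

In inverse form: demand P = 56.9 − 0.25Q, supply P = 22.25 + 0.05Q.
Competitive equilibrium: 56.9 − 0.25Q = 22.25 + 0.05Q → Q* = 115.5, P* = 28.025.
Marginal revenue: MR = 56.9 − 0.5Q. Set MR = MC: 56.9 − 0.5Q = 22.25 + 0.05Q → Q_m = 63.
Price P_m = 56.9 − 0.25·63 = 41.15; MC(Q_m) = 22.25 + 0.05·63 = 25.4.
Competitive Q* = 115.5, so ΔQ = 52.5; wedge = 41.15 − 25.4 = 15.75.
The triangle = ½ × 52.5 × 15.75 = $413.44 thousand.

$413.44 thousand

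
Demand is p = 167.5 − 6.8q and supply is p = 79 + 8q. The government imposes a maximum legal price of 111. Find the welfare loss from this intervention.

Competitive equilibrium: 167.5 − 6.8q = 79 + 8q → q* = 5.9797, p* = 126.8378.
At the ceiling p = 111, quantity supplied = (111 − 79)/8 = 4.
Willingness to pay at q' = 4: 167.5 − 6.8·4 = 140.3.
Δq = 5.9797 − 4 = 1.9797; wedge = 140.3 − 111 = 29.3.
Deadweight loss = ½ × 1.9797 × 29.3 = 29.

29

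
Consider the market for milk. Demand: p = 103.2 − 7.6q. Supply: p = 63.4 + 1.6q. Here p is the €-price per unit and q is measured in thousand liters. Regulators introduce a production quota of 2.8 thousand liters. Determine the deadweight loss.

€10.71 thousand

Competitive equilibrium: 103.2 − 7.6q = 63.4 + 1.6q → q* = 4.3261, p* = 70.3217.
At q = 2.8: demand price = 103.2 − 7.6·2.8 = 81.92; supply price = 63.4 + 1.6·2.8 = 67.88.
Δq = 4.3261 − 2.8 = 1.5261; wedge = 81.92 − 67.88 = 14.04.
Welfare loss = ½ × 1.5261 × 14.04 = €10.71 thousand.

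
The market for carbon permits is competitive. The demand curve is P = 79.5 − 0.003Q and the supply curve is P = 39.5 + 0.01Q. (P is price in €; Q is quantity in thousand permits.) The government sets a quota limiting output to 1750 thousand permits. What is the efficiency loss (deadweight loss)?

€11444.71 thousand

Competitive equilibrium: 79.5 − 0.003Q = 39.5 + 0.01Q → Q* = 3076.9231, P* = 70.2692.
At Q = 1750: demand price = 79.5 − 0.003·1750 = 74.25; supply price = 39.5 + 0.01·1750 = 57.
ΔQ = 3076.9231 − 1750 = 1326.9231; wedge = 74.25 − 57 = 17.25.
DWL = ½ × 1326.9231 × 17.25 = €11444.71 thousand.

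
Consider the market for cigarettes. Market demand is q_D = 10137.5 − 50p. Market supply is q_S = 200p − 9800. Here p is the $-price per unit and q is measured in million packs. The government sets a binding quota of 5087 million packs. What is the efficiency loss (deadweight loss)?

In inverse form: demand p = 202.75 − 0.02q, supply p = 49 + 0.005q.
Competitive equilibrium: 202.75 − 0.02q = 49 + 0.005q → q* = 6150, p* = 79.75.
At q = 5087: demand price = 202.75 − 0.02·5087 = 101.01; supply price = 49 + 0.005·5087 = 74.435.
Δq = 6150 − 5087 = 1063; wedge = 101.01 − 74.435 = 26.575.
Welfare loss = ½ × 1063 × 26.575 = $14124.61 million.

$14124.61 million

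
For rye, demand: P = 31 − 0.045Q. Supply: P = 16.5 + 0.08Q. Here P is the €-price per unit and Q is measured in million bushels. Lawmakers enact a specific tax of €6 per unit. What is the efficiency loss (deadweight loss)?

€144 million

Competitive equilibrium: 31 − 0.045Q = 16.5 + 0.08Q → Q* = 116, P* = 25.78.
With the tax, the buyer price exceeds the seller price by 6: (31 − 0.045Q) − (16.5 + 0.08Q) = 6 → Q' = 68.
ΔQ = 116 − 68 = 48; the wedge equals the tax, 6.
DWL = ½ × 48 × 6 = €144 million.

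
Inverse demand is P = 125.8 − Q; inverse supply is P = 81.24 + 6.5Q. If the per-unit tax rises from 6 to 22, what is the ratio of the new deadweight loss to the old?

Competitive equilibrium: 125.8 − Q = 81.24 + 6.5Q → Q* = 5.9413, P* = 119.8587.
For a per-unit tax t: ΔQ = t/7.5, so DWL = ½·t·(t/7.5) = t²/15.
At t = 6: DWL = 2.4. At t = 22: DWL = 32.267.
Ratio = (22/6)² = 13.444.

13.444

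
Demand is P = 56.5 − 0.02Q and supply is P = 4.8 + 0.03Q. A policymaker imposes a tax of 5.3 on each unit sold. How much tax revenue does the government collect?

4918.40

Competitive equilibrium: 56.5 − 0.02Q = 4.8 + 0.03Q → Q* = 1034, P* = 35.82.
With the tax, the buyer price exceeds the seller price by 5.3: (56.5 − 0.02Q) − (4.8 + 0.03Q) = 5.3 → Q' = 928.
Tax revenue = 5.3 × 928 = 4918.40.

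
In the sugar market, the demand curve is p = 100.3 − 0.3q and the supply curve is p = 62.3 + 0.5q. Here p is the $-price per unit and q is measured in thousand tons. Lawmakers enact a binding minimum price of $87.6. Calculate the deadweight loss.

$10.68 thousand

Competitive equilibrium: 100.3 − 0.3q = 62.3 + 0.5q → q* = 47.5, p* = 86.05.
At the floor p = 87.6, quantity demanded = (100.3 − 87.6)/0.3 = 42.3333.
Sellers' marginal cost at q' = 42.3333: 62.3 + 0.5·42.3333 = 83.4667.
Δq = 47.5 − 42.3333 = 5.1667; wedge = 87.6 − 83.4667 = 4.1333.
DWL = ½ × 5.1667 × 4.1333 = $10.68 thousand.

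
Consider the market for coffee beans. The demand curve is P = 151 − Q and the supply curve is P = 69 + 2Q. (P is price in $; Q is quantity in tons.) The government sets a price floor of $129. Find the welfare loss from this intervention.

$42.67

Competitive equilibrium: 151 − Q = 69 + 2Q → Q* = 27.3333, P* = 123.6667.
At the floor P = 129, quantity demanded = (151 − 129)/1 = 22.
Sellers' marginal cost at Q' = 22: 69 + 2·22 = 113.
ΔQ = 27.3333 − 22 = 5.3333; wedge = 129 − 113 = 16.
Welfare loss = ½ × 5.3333 × 16 = $42.67.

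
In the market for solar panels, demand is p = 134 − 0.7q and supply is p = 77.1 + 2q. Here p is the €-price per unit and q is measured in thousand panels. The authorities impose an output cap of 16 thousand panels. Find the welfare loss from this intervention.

€34.76 thousand

Competitive equilibrium: 134 − 0.7q = 77.1 + 2q → q* = 21.0741, p* = 119.2481.
At q = 16: demand price = 134 − 0.7·16 = 122.8; supply price = 77.1 + 2·16 = 109.1.
Δq = 21.0741 − 16 = 5.0741; wedge = 122.8 − 109.1 = 13.7.
DWL = ½ × 5.0741 × 13.7 = €34.76 thousand.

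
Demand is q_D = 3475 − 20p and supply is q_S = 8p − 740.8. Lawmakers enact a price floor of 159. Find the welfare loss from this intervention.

In inverse form: demand p = 173.75 − 0.05q, supply p = 92.6 + 0.125q.
Competitive equilibrium: 173.75 − 0.05q = 92.6 + 0.125q → q* = 463.7143, p* = 150.5643.
At the floor p = 159, quantity demanded = (173.75 − 159)/0.05 = 295.
Sellers' marginal cost at q' = 295: 92.6 + 0.125·295 = 129.475.
Δq = 463.7143 − 295 = 168.7143; wedge = 159 − 129.475 = 29.525.
The triangle = ½ × 168.7143 × 29.525 = 2490.64.

2490.64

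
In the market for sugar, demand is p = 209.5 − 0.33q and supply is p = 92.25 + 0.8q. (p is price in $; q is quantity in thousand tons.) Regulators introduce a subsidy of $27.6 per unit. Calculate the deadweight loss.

$337.06 thousand

Competitive equilibrium: 209.5 − 0.33q = 92.25 + 0.8q → q* = 103.7611, p* = 175.2588.
The subsidy lowers effective supply by 27.6: p = 64.65 + 0.8q.
New quantity: 209.5 − 0.33q = 64.65 + 0.8q → q' = 128.1858.
Overproduction Δq = 128.1858 − 103.7611 = 24.4247; wedge = subsidy = 27.6.
Deadweight loss = ½ × 24.4247 × 27.6 = $337.06 thousand.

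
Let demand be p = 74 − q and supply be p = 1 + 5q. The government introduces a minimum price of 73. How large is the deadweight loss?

Competitive equilibrium: 74 − q = 1 + 5q → q* = 12.1667, p* = 61.8333.
At the floor p = 73, quantity demanded = (74 − 73)/1 = 1.
Sellers' marginal cost at q' = 1: 1 + 5·1 = 6.
Δq = 12.1667 − 1 = 11.1667; wedge = 73 − 6 = 67.
Welfare loss = ½ × 11.1667 × 67 = 374.08.

374.08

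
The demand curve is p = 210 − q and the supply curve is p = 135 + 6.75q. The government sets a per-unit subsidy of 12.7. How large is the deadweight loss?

10.41

Competitive equilibrium: 210 − q = 135 + 6.75q → q* = 9.6774, p* = 200.3226.
The subsidy lowers effective supply by 12.7: p = 122.3 + 6.75q.
New quantity: 210 − q = 122.3 + 6.75q → q' = 11.3161.
Overproduction Δq = 11.3161 − 9.6774 = 1.6387; wedge = subsidy = 12.7.
Welfare loss = ½ × 1.6387 × 12.7 = 10.41.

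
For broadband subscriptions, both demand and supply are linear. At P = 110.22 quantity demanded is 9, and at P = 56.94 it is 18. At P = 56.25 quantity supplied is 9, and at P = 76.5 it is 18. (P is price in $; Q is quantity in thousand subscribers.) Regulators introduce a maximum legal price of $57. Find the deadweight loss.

$160.72 thousand

Demand slope = (56.94 − 110.22)/(18 − 9) = −5.92, so P = 163.5 − 5.92Q.
Supply slope = (76.5 − 56.25)/(18 − 9) = 2.25, so P = 36 + 2.25Q.
Competitive equilibrium: 163.5 − 5.92Q = 36 + 2.25Q → Q* = 15.60588, P* = 71.11322.
At the ceiling P = 57, quantity supplied = (57 − 36)/2.25 = 9.33333.
Willingness to pay at Q' = 9.33333: 163.5 − 5.92·9.33333 = 108.24669.
ΔQ = 15.60588 − 9.33333 = 6.27255; wedge = 108.24669 − 57 = 51.24669.
The triangle = ½ × 6.27255 × 51.24669 = $160.72 thousand.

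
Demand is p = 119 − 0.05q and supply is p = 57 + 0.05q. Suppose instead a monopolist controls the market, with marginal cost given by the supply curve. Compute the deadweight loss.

Competitive equilibrium: 119 − 0.05q = 57 + 0.05q → q* = 620, p* = 88.
Marginal revenue: MR = 119 − 0.1q. Set MR = MC: 119 − 0.1q = 57 + 0.05q → q_m = 413.333333.
Price p_m = 119 − 0.05·413.333333 = 98.333333; MC(q_m) = 57 + 0.05·413.333333 = 77.666667.
Competitive q* = 620, so Δq = 206.666667; wedge = 98.333333 − 77.666667 = 20.666666.
Welfare loss = ½ × 206.666667 × 20.666666 = 2135.56.

2135.56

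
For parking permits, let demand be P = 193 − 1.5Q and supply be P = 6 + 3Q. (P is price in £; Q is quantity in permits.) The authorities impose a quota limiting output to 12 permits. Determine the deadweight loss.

£1965.44

Competitive equilibrium: 193 − 1.5Q = 6 + 3Q → Q* = 41.55556, P* = 130.66667.
At Q = 12: demand price = 193 − 1.5·12 = 175; supply price = 6 + 3·12 = 42.
ΔQ = 41.55556 − 12 = 29.55556; wedge = 175 − 42 = 133.
Deadweight loss = ½ × 29.55556 × 133 = £1965.44.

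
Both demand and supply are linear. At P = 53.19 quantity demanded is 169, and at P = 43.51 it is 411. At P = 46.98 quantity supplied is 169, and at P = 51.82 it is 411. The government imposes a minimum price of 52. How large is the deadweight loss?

163.17

Demand slope = (43.51 − 53.19)/(411 − 169) = −0.04, so P = 59.95 − 0.04Q.
Supply slope = (51.82 − 46.98)/(411 − 169) = 0.02, so P = 43.6 + 0.02Q.
Competitive equilibrium: 59.95 − 0.04Q = 43.6 + 0.02Q → Q* = 272.5, P* = 49.05.
At the floor P = 52, quantity demanded = (59.95 − 52)/0.04 = 198.75.
Sellers' marginal cost at Q' = 198.75: 43.6 + 0.02·198.75 = 47.575.
ΔQ = 272.5 − 198.75 = 73.75; wedge = 52 − 47.575 = 4.425.
DWL = ½ × 73.75 × 4.425 = 163.17.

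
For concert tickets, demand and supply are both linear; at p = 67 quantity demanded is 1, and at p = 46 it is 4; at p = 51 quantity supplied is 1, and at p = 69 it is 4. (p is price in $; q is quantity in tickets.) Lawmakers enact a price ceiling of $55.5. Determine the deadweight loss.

$1.50

Demand slope = (46 − 67)/(4 − 1) = −7, so p = 74 − 7q.
Supply slope = (69 − 51)/(4 − 1) = 6, so p = 45 + 6q.
Competitive equilibrium: 74 − 7q = 45 + 6q → q* = 2.2308, p* = 58.3846.
At the ceiling p = 55.5, quantity supplied = (55.5 − 45)/6 = 1.75.
Willingness to pay at q' = 1.75: 74 − 7·1.75 = 61.75.
Δq = 2.2308 − 1.75 = 0.4808; wedge = 61.75 − 55.5 = 6.25.
Welfare loss = ½ × 0.4808 × 6.25 = $1.50.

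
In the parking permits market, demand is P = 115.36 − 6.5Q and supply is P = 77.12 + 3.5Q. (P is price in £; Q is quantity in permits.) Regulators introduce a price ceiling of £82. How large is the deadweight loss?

£29.52

Competitive equilibrium: 115.36 − 6.5Q = 77.12 + 3.5Q → Q* = 3.824, P* = 90.504.
At the ceiling P = 82, quantity supplied = (82 − 77.12)/3.5 = 1.3943.
Willingness to pay at Q' = 1.3943: 115.36 − 6.5·1.3943 = 106.2971.
ΔQ = 3.824 − 1.3943 = 2.4297; wedge = 106.2971 − 82 = 24.2971.
DWL = ½ × 2.4297 × 24.2971 = £29.52.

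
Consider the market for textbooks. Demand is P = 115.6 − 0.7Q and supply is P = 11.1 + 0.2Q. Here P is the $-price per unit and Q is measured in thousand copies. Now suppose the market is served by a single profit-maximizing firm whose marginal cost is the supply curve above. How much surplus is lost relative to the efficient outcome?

Competitive equilibrium: 115.6 − 0.7Q = 11.1 + 0.2Q → Q* = 116.11111, P* = 34.32222.
Marginal revenue: MR = 115.6 − 1.4Q. Set MR = MC: 115.6 − 1.4Q = 11.1 + 0.2Q → Q_m = 65.3125.
Price P_m = 115.6 − 0.7·65.3125 = 69.88125; MC(Q_m) = 11.1 + 0.2·65.3125 = 24.1625.
Competitive Q* = 116.11111, so ΔQ = 50.79861; wedge = 69.88125 − 24.1625 = 45.71875.
Welfare loss = ½ × 50.79861 × 45.71875 = $1161.22 thousand.

$1161.22 thousand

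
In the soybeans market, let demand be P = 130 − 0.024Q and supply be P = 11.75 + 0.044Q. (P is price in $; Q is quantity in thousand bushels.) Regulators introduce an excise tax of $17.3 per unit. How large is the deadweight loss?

$2200.66 thousand

Competitive equilibrium: 130 − 0.024Q = 11.75 + 0.044Q → Q* = 1738.9706, P* = 88.2647.
With the tax, the buyer price exceeds the seller price by 17.3: (130 − 0.024Q) − (11.75 + 0.044Q) = 17.3 → Q' = 1484.5588.
ΔQ = 1738.9706 − 1484.5588 = 254.4118; the wedge equals the tax, 17.3.
The triangle = ½ × 254.4118 × 17.3 = $2200.66 thousand.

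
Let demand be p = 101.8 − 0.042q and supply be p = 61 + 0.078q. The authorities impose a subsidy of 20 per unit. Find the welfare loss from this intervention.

Competitive equilibrium: 101.8 − 0.042q = 61 + 0.078q → q* = 340, p* = 87.52.
The subsidy lowers effective supply by 20: p = 41 + 0.078q.
New quantity: 101.8 − 0.042q = 41 + 0.078q → q' = 506.6667.
Overproduction Δq = 506.6667 − 340 = 166.6667; wedge = subsidy = 20.
DWL = ½ × 166.6667 × 20 = 1666.67.

1666.67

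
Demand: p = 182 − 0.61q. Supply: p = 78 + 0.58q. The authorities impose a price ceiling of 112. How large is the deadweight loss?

Competitive equilibrium: 182 − 0.61q = 78 + 0.58q → q* = 87.395, p* = 128.6891.
At the ceiling p = 112, quantity supplied = (112 − 78)/0.58 = 58.6207.
Willingness to pay at q' = 58.6207: 182 − 0.61·58.6207 = 146.2414.
Δq = 87.395 − 58.6207 = 28.7743; wedge = 146.2414 − 112 = 34.2414.
Welfare loss = ½ × 28.7743 × 34.2414 = 492.64.

492.64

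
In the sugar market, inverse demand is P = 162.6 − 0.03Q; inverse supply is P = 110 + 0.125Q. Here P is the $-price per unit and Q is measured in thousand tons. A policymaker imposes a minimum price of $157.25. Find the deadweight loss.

Competitive equilibrium: 162.6 − 0.03Q = 110 + 0.125Q → Q* = 339.3548, P* = 152.4194.
At the floor P = 157.25, quantity demanded = (162.6 − 157.25)/0.03 = 178.3333.
Sellers' marginal cost at Q' = 178.3333: 110 + 0.125·178.3333 = 132.2917.
ΔQ = 339.3548 − 178.3333 = 161.0215; wedge = 157.25 − 132.2917 = 24.9583.
Deadweight loss = ½ × 161.0215 × 24.9583 = $2009.41 thousand.

$2009.41 thousand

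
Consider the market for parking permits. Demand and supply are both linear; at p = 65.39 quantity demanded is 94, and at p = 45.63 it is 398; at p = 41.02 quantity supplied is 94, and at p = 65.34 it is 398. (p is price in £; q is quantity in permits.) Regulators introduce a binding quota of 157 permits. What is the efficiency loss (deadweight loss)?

£800.36

Demand slope = (45.63 − 65.39)/(398 − 94) = −0.065, so p = 71.5 − 0.065q.
Supply slope = (65.34 − 41.02)/(398 − 94) = 0.08, so p = 33.5 + 0.08q.
Competitive equilibrium: 71.5 − 0.065q = 33.5 + 0.08q → q* = 262.069, p* = 54.4655.
At q = 157: demand price = 71.5 − 0.065·157 = 61.295; supply price = 33.5 + 0.08·157 = 46.06.
Δq = 262.069 − 157 = 105.069; wedge = 61.295 − 46.06 = 15.235.
DWL = ½ × 105.069 × 15.235 = £800.36.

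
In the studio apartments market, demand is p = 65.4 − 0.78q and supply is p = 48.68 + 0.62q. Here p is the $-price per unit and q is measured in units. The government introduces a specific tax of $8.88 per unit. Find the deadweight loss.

$28.16

Competitive equilibrium: 65.4 − 0.78q = 48.68 + 0.62q → q* = 11.9429, p* = 56.0846.
With the tax, the buyer price exceeds the seller price by 8.88: (65.4 − 0.78q) − (48.68 + 0.62q) = 8.88 → q' = 5.6.
Δq = 11.9429 − 5.6 = 6.3429; the wedge equals the tax, 8.88.
Deadweight loss = ½ × 6.3429 × 8.88 = $28.16.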